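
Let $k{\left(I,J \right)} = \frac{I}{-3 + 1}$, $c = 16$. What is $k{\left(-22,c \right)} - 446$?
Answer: $-435$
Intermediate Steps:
$k{\left(I,J \right)} = - \frac{I}{2}$ ($k{\left(I,J \right)} = \frac{I}{-2} = - \frac{I}{2}$)
$k{\left(-22,c \right)} - 446 = \left(- \frac{1}{2}\right) \left(-22\right) - 446 = 11 - 446 = -435$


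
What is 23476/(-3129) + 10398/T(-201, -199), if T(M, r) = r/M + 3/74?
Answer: 483570813304/47964441 ≈ 10082.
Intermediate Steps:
T(M, r) = 3/74 + r/M (T(M, r) = r/M + 3*(1/74) = r/M + 3/74 = 3/74 + r/M)
23476/(-3129) + 10398/T(-201, -199) = 23476/(-3129) + 10398/(3/74 - 199/(-201)) = 23476*(-1/3129) + 10398/(3/74 - 199*(-1/201)) = -23476/3129 + 10398/(3/74 + 199/201) = -23476/3129 + 10398/(15329/14874) = -23476/3129 + 10398*(14874/15329) = -23476/3129 + 154659852/15329 = 483570813304/47964441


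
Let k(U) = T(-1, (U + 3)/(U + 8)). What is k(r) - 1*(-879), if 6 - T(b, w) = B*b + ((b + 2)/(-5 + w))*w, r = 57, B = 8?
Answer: 47341/53 ≈ 893.23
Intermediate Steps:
T(b, w) = 6 - 8*b - w*(2 + b)/(-5 + w) (T(b, w) = 6 - (8*b + ((b + 2)/(-5 + w))*w) = 6 - (8*b + ((2 + b)/(-5 + w))*w) = 6 - (8*b + w*(2 + b)/(-5 + w)) = 6 + (-8*b - w*(2 + b)/(-5 + w)) = 6 - 8*b - w*(2 + b)/(-5 + w))
k(U) = (-70 + 13*(3 + U)/(8 + U))/(-5 + (3 + U)/(8 + U)) (k(U) = (-30 + 4*((U + 3)/(U + 8)) + 40*(-1) - 9*(-1)*(U + 3)/(U + 8))/(-5 + (U + 3)/(U + 8)) = (-30 + 4*((3 + U)/(8 + U)) - 40 - 9*(-1)*(3 + U)/(8 + U))/(-5 + (3 + U)/(8 + U)) = (-30 + 4*(3 + U)/(8 + U) - 40 + 9*(3 + U)/(8 + U))/(-5 + (3 + U)/(8 + U)) = (-70 + 13*(3 + U)/(8 + U))/(-5 + (3 + U)/(8 + U)))
k(r) - 1*(-879) = (521 + 57*57)/(37 + 4*57) - 1*(-879) = (521 + 3249)/(37 + 228) + 879 = 3770/265 + 879 = (1/265)*3770 + 879 = 754/53 + 879 = 47341/53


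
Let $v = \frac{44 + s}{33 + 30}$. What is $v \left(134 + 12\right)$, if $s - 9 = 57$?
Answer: $\frac{16060}{63} \approx 254.92$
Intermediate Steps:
$s = 66$ ($s = 9 + 57 = 66$)
$v = \frac{110}{63}$ ($v = \frac{44 + 66}{33 + 30} = \frac{110}{63} \approx 1.746$)
$v \left(134 + 12\right) = \frac{110 \left(134 + 12\right)}{63} = \frac{110}{63} \cdot 146 = \frac{16060}{63}$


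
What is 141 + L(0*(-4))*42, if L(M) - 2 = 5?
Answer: 435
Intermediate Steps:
L(M) = 7 (L(M) = 2 + 5 = 7)
141 + L(0*(-4))*42 = 141 + 7*42 = 141 + 294 = 435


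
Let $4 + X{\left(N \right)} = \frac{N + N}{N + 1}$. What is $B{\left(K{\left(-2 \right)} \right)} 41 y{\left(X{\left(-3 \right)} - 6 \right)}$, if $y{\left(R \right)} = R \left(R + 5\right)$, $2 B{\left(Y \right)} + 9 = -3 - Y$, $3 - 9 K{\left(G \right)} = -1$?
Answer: $- \frac{32144}{9} \approx -3571.6$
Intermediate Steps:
$K{\left(G \right)} = \frac{4}{9}$ ($K{\left(G \right)} = \frac{1}{3} - - \frac{1}{9} = \frac{1}{3} + \frac{1}{9} = \frac{4}{9}$)
$B{\left(Y \right)} = -6 - \frac{Y}{2}$ ($B{\left(Y \right)} = - \frac{9}{2} + \frac{-3 - Y}{2} = - \frac{9}{2} - \left(\frac{3}{2} + \frac{Y}{2}\right) = -6 - \frac{Y}{2}$)
$X{\left(N \right)} = -4 + \frac{2 N}{1 + N}$ ($X{\left(N \right)} = -4 + \frac{N + N}{N + 1} = -4 + \frac{2 N}{1 + N}$)
$y{\left(R \right)} = R \left(5 + R\right)$
$B{\left(K{\left(-2 \right)} \right)} 41 y{\left(X{\left(-3 \right)} - 6 \right)} = \left(-6 - \frac{2}{9}\right) 41 \left(\frac{2 \left(-2 - -3\right)}{1 - 3} - 6\right) \left(5 - \left(6 - \frac{2 \left(-2 - -3\right)}{1 - 3}\right)\right) = \left(-6 - \frac{2}{9}\right) 41 \left(\frac{2 \left(-2 + 3\right)}{-2} - 6\right) \left(5 - \left(6 - \frac{2 \left(-2 + 3\right)}{-2}\right)\right) = \left(- \frac{56}{9}\right) 41 \left(2 \left(- \frac{1}{2}\right) 1 - 6\right) \left(5 - \left(6 + 1 \cdot 1\right)\right) = - \frac{2296 \left(-1 - 6\right) \left(5 - 7\right)}{9} = - \frac{2296 \left(- 7 \left(5 - 7\right)\right)}{9} = - \frac{2296 \left(\left(-7\right) \left(-2\right)\right)}{9} = \left(- \frac{2296}{9}\right) 14 = - \frac{32144}{9}$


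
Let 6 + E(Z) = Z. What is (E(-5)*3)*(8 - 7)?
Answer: -33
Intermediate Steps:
E(Z) = -6 + Z
(E(-5)*3)*(8 - 7) = ((-6 - 5)*3)*(8 - 7) = -11*3*1 = -33*1 = -33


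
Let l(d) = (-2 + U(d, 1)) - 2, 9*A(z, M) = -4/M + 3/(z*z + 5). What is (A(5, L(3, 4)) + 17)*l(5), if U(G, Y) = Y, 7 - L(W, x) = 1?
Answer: -4573/90 ≈ -50.811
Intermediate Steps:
L(W, x) = 6 (L(W, x) = 7 - 1*1 = 7 - 1 = 6)
A(z, M) = -4/(9*M) + 1/(3*(5 + z**2)) (A(z, M) = (-4/M + 3/(z*z + 5))/9 = (-4/M + 3/(z**2 + 5))/9 = (-4/M + 3/(5 + z**2))/9 = -4/(9*M) + 1/(3*(5 + z**2)))
l(d) = -3 (l(d) = (-2 + 1) - 2 = -1 - 2 = -3)
(A(5, L(3, 4)) + 17)*l(5) = ((1/9)*(-20 - 4*5**2 + 3*6)/(6*(5 + 5**2)) + 17)*(-3) = ((1/9)*(1/6)*(-20 - 4*25 + 18)/(5 + 25) + 17)*(-3) = ((1/9)*(1/6)*(-20 - 100 + 18)/30 + 17)*(-3) = ((1/9)*(1/6)*(1/30)*(-102) + 17)*(-3) = (-17/270 + 17)*(-3) = (4573/270)*(-3) = -4573/90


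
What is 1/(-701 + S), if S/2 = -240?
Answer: -1/1181 ≈ -0.00084674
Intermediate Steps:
S = -480 (S = 2*(-240) = -480)
1/(-701 + S) = 1/(-701 - 480) = 1/(-1181) = -1/1181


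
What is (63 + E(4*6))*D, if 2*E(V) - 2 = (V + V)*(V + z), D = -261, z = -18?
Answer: -54288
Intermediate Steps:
E(V) = 1 + V*(-18 + V) (E(V) = 1 + ((V + V)*(V - 18))/2 = 1 + ((2*V)*(-18 + V))/2 = 1 + (2*V*(-18 + V))/2 = 1 + V*(-18 + V))
(63 + E(4*6))*D = (63 + (1 + (4*6)² - 72*6))*(-261) = (63 + (1 + 24² - 18*24))*(-261) = (63 + (1 + 576 - 432))*(-261) = (63 + 145)*(-261) = 208*(-261) = -54288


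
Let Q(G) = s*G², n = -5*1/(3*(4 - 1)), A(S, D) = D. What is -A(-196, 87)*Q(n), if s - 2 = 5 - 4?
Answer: -725/9 ≈ -80.556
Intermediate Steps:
s = 3 (s = 2 + (5 - 4) = 2 + 1 = 3)
n = -5/9 (n = -5/(3*3) = -5/9 ≈ -0.55556)
Q(G) = 3*G²
-A(-196, 87)*Q(n) = -87*3*(-5/9)² = -87*3*(25/81) = -87*25/27 = -1*725/9 = -725/9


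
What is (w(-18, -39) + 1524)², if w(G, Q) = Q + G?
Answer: 2152089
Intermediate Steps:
w(G, Q) = G + Q
(w(-18, -39) + 1524)² = ((-18 - 39) + 1524)² = (-57 + 1524)² = 1467² = 2152089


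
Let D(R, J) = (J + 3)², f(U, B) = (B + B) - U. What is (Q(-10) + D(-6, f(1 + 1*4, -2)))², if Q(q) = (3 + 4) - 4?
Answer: 1521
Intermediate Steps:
f(U, B) = -U + 2*B (f(U, B) = 2*B - U = -U + 2*B)
D(R, J) = (3 + J)²
Q(q) = 3 (Q(q) = 7 - 4 = 3)
(Q(-10) + D(-6, f(1 + 1*4, -2)))² = (3 + (3 + (-(1 + 1*4) + 2*(-2)))²)² = (3 + (3 + (-(1 + 4) - 4))²)² = (3 + (3 + (-1*5 - 4))²)² = (3 + (3 + (-5 - 4))²)² = (3 + (3 - 9)²)² = (3 + (-6)²)² = (3 + 36)² = 39² = 1521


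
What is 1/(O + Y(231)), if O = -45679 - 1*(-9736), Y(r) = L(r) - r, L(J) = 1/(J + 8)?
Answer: -239/8645585 ≈ -2.7644e-5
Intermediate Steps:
L(J) = 1/(8 + J)
Y(r) = 1/(8 + r) - r
O = -35943 (O = -45679 + 9736 = -35943)
1/(O + Y(231)) = 1/(-35943 + (1 - 1*231*(8 + 231))/(8 + 231)) = 1/(-35943 + (1 - 1*231*239)/239) = 1/(-35943 + (1 - 55209)/239) = 1/(-35943 + (1/239)*(-55208)) = 1/(-35943 - 55208/239) = 1/(-8645585/239) = -239/8645585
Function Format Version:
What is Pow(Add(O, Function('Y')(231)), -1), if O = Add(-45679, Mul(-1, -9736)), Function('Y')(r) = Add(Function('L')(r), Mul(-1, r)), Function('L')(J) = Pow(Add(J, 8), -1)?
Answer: Rational(-239, 8645585) ≈ -2.7644e-5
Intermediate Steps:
Function('L')(J) = Pow(Add(8, J), -1)
Function('Y')(r) = Add(Pow(Add(8, r), -1), Mul(-1, r))
O = -35943 (O = Add(-45679, 9736) = -35943)
Pow(Add(O, Function('Y')(231)), -1) = Pow(Add(-35943, Mul(Pow(Add(8, 231), -1), Add(1, Mul(-1, 231, Add(8, 231))))), -1) = Pow(Add(-35943, Mul(Pow(239, -1), Add(1, Mul(-1, 231, 239)))), -1) = Pow(Add(-35943, Mul(Rational(1, 239), Add(1, -55209))), -1) = Pow(Add(-35943, Mul(Rational(1, 239), -55208)), -1) = Pow(Add(-35943, Rational(-55208, 239)), -1) = Pow(Rational(-8645585, 239), -1) = Rational(-239, 8645585)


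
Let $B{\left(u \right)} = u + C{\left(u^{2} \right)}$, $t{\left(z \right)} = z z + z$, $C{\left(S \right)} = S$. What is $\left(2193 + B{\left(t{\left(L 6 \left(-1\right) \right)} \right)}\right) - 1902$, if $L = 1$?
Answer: $1221$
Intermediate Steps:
$t{\left(z \right)} = z + z^{2}$ ($t{\left(z \right)} = z^{2} + z = z + z^{2}$)
$B{\left(u \right)} = u + u^{2}$
$\left(2193 + B{\left(t{\left(L 6 \left(-1\right) \right)} \right)}\right) - 1902 = \left(2193 + 1 \cdot 6 \left(-1\right) \left(1 + 1 \cdot 6 \left(-1\right)\right) \left(1 + 1 \cdot 6 \left(-1\right) \left(1 + 1 \cdot 6 \left(-1\right)\right)\right)\right) - 1902 = \left(2193 + 6 \left(-1\right) \left(1 + 6 \left(-1\right)\right) \left(1 + 6 \left(-1\right) \left(1 + 6 \left(-1\right)\right)\right)\right) - 1902 = \left(2193 + - 6 \left(1 - 6\right) \left(1 - 6 \left(1 - 6\right)\right)\right) - 1902 = \left(2193 + \left(-6\right) \left(-5\right) \left(1 - -30\right)\right) - 1902 = \left(2193 + 30 \left(1 + 30\right)\right) - 1902 = \left(2193 + 30 \cdot 31\right) - 1902 = \left(2193 + 930\right) - 1902 = 3123 - 1902 = 1221$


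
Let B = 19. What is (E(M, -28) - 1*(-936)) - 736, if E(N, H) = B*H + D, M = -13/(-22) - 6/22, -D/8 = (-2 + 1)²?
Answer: -340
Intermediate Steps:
D = -8 (D = -8*(-2 + 1)² = -8*(-1)² = -8*1 = -8)
M = 7/22 (M = -13*(-1/22) - 6*1/22 = 13/22 - 3/11 = 7/22 ≈ 0.31818)
E(N, H) = -8 + 19*H (E(N, H) = 19*H - 8 = -8 + 19*H)
(E(M, -28) - 1*(-936)) - 736 = ((-8 + 19*(-28)) - 1*(-936)) - 736 = ((-8 - 532) + 936) - 736 = (-540 + 936) - 736 = 396 - 736 = -340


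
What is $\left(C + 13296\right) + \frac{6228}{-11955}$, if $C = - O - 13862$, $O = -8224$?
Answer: $\frac{30515054}{3985} \approx 7657.5$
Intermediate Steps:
$C = -5638$ ($C = \left(-1\right) \left(-8224\right) - 13862 = 8224 - 13862 = -5638$)
$\left(C + 13296\right) + \frac{6228}{-11955} = \left(-5638 + 13296\right) + \frac{6228}{-11955} = 7658 + 6228 \left(- \frac{1}{11955}\right) = 7658 - \frac{2076}{3985} = \frac{30515054}{3985}$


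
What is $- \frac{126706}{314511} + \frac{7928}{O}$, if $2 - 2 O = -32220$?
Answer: $\frac{452082842}{5067086721} \approx 0.089219$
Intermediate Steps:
$O = 16111$ ($O = 1 - -16110 = 1 + 16110 = 16111$)
$- \frac{126706}{314511} + \frac{7928}{O} = - \frac{126706}{314511} + \frac{7928}{16111} = \frac{452082842}{5067086721}$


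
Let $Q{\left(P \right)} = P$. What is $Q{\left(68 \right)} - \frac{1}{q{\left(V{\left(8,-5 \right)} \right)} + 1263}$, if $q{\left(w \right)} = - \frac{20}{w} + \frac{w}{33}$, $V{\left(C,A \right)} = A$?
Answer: $\frac{2842775}{41806} \approx 67.999$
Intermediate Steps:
$q{\left(w \right)} = - \frac{20}{w} + \frac{w}{33}$ ($q{\left(w \right)} = - \frac{20}{w} + w \frac{1}{33} = - \frac{20}{w} + \frac{w}{33}$)
$Q{\left(68 \right)} - \frac{1}{q{\left(V{\left(8,-5 \right)} \right)} + 1263} = 68 - \frac{1}{\left(- \frac{20}{-5} + \frac{1}{33} \left(-5\right)\right) + 1263} = 68 - \frac{1}{\left(\left(-20\right) \left(- \frac{1}{5}\right) - \frac{5}{33}\right) + 1263} = 68 - \frac{1}{\left(4 - \frac{5}{33}\right) + 1263} = 68 - \frac{1}{\frac{127}{33} + 1263} = 68 - \frac{1}{\frac{41806}{33}} = 68 - \frac{33}{41806} = \frac{2842775}{41806}$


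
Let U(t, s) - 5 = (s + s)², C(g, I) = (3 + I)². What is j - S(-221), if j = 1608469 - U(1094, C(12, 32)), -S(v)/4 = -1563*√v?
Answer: -4394036 - 6252*I*√221 ≈ -4.394e+6 - 92943.0*I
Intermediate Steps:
S(v) = 6252*√v (S(v) = -(-6252)*√v = 6252*√v)
U(t, s) = 5 + 4*s² (U(t, s) = 5 + (s + s)² = 5 + (2*s)² = 5 + 4*s²)
j = -4394036 (j = 1608469 - (5 + 4*((3 + 32)²)²) = 1608469 - (5 + 4*(35²)²) = 1608469 - (5 + 4*1225²) = 1608469 - (5 + 4*1500625) = 1608469 - (5 + 6002500) = 1608469 - 1*6002505 = 1608469 - 6002505 = -4394036)
j - S(-221) = -4394036 - 6252*√(-221) = -4394036 - 6252*I*√221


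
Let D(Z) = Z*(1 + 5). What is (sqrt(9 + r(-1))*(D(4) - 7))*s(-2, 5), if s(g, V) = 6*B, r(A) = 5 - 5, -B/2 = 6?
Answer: -3672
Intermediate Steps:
B = -12 (B = -2*6 = -12)
r(A) = 0
D(Z) = 6*Z (D(Z) = Z*6 = 6*Z)
s(g, V) = -72 (s(g, V) = 6*(-12) = -72)
(sqrt(9 + r(-1))*(D(4) - 7))*s(-2, 5) = (sqrt(9 + 0)*(6*4 - 7))*(-72) = (sqrt(9)*(24 - 7))*(-72) = (3*17)*(-72) = 51*(-72) = -3672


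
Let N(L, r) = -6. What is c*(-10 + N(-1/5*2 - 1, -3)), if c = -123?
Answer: 1968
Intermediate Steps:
c*(-10 + N(-1/5*2 - 1, -3)) = -123*(-10 - 6) = -123*(-16) = 1968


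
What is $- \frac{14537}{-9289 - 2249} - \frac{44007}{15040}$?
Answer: $- \frac{144558143}{86765760} \approx -1.6661$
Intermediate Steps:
$- \frac{14537}{-9289 - 2249} - \frac{44007}{15040} = - \frac{14537}{-11538} - \frac{44007}{15040} = \left(-14537\right) \left(- \frac{1}{11538}\right) - \frac{44007}{15040} = \frac{14537}{11538} - \frac{44007}{15040} = - \frac{144558143}{86765760}$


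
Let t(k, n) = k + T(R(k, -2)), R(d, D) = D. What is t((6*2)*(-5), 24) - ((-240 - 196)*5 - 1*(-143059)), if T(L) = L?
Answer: -140941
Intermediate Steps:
t(k, n) = -2 + k (t(k, n) = k - 2 = -2 + k)
t((6*2)*(-5), 24) - ((-240 - 196)*5 - 1*(-143059)) = (-2 + (6*2)*(-5)) - ((-240 - 196)*5 - 1*(-143059)) = (-2 + 12*(-5)) - (-436*5 + 143059) = (-2 - 60) - (-2180 + 143059) = -62 - 1*140879 = -62 - 140879 = -140941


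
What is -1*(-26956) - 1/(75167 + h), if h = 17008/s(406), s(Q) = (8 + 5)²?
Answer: 342886546667/12720231 ≈ 26956.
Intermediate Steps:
s(Q) = 169 (s(Q) = 13² = 169)
h = 17008/169 ≈ 100.64
-1*(-26956) - 1/(75167 + h) = -1*(-26956) - 1/(75167 + 17008/169) = 26956 - 1/12720231/169 = 26956 - 1*169/12720231 = 26956 - 169/12720231 = 342886546667/12720231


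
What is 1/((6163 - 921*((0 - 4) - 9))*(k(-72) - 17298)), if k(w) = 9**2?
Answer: -1/312247512 ≈ -3.2026e-9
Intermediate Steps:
k(w) = 81
1/((6163 - 921*((0 - 4) - 9))*(k(-72) - 17298)) = 1/((6163 - 921*((0 - 4) - 9))*(81 - 17298)) = 1/((6163 - 921*(-4 - 9))*(-17217)) = 1/((6163 - 921*(-13))*(-17217)) = 1/((6163 + 11973)*(-17217)) = 1/(18136*(-17217)) = 1/(-312247512) = -1/312247512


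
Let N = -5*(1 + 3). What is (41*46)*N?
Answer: -37720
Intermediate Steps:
N = -20 (N = -5*4 = -20)
(41*46)*N = (41*46)*(-20) = 1886*(-20) = -37720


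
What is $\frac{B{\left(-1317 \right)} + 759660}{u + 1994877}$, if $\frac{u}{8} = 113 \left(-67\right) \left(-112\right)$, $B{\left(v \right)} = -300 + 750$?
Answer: $\frac{760110}{8778493} \approx 0.086588$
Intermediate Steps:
$B{\left(v \right)} = 450$
$u = 6783616$ ($u = 8 \cdot 113 \left(-67\right) \left(-112\right) = 8 \left(\left(-7571\right) \left(-112\right)\right) = 8 \cdot 847952 = 6783616$)
$\frac{B{\left(-1317 \right)} + 759660}{u + 1994877} = \frac{450 + 759660}{6783616 + 1994877} = \frac{760110}{8778493}$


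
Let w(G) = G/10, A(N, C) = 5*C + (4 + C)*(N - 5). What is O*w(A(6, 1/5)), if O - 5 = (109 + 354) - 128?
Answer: 884/5 ≈ 176.80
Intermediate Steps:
A(N, C) = 5*C + (-5 + N)*(4 + C) (A(N, C) = 5*C + (4 + C)*(-5 + N) = 5*C + (-5 + N)*(4 + C))
O = 340 (O = 5 + ((109 + 354) - 128) = 5 + (463 - 128) = 5 + 335 = 340)
w(G) = G/10 (w(G) = G*(⅒) = G/10)
O*w(A(6, 1/5)) = 340*((-20 + 4*6 + 6/5)/10) = 340*((-20 + 24 + (⅕)*6)/10) = 340*((-20 + 24 + 6/5)/10) = 340*((⅒)*(26/5)) = 340*(13/25) = 884/5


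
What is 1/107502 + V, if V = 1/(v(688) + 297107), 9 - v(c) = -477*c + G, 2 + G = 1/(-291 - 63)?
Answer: 259409785/23796005985654 ≈ 1.0901e-5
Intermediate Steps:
G = -709/354 (G = -2 + 1/(-291 - 63) = -2 + 1/(-354) = -2 - 1/354 = -709/354 ≈ -2.0028)
v(c) = 3895/354 + 477*c (v(c) = 9 - (-477*c - 709/354) = 9 - (-709/354 - 477*c) = 9 + (709/354 + 477*c) = 3895/354 + 477*c)
V = 354/221354077 (V = 1/((3895/354 + 477*688) + 297107) = 1/((3895/354 + 328176) + 297107) = 1/(116178199/354 + 297107) = 1/(221354077/354) = 354/221354077 ≈ 1.5992e-6)
1/107502 + V = 1/107502 + 354/221354077 = 259409785/23796005985654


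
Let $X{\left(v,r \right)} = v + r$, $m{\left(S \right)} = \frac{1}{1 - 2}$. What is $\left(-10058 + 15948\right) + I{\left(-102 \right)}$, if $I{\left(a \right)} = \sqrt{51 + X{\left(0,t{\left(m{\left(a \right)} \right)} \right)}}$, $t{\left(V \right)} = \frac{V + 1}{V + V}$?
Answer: $5890 + \sqrt{51} \approx 5897.1$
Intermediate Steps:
$m{\left(S \right)} = -1$ ($m{\left(S \right)} = \frac{1}{-1} = -1$)
$t{\left(V \right)} = \frac{1 + V}{2 V}$
$X{\left(v,r \right)} = r + v$
$I{\left(a \right)} = \sqrt{51}$ ($I{\left(a \right)} = \sqrt{51 + \left(\frac{1 - 1}{2 \left(-1\right)} + 0\right)} = \sqrt{51 + \left(\frac{1}{2} \left(-1\right) 0 + 0\right)} = \sqrt{51 + \left(0 + 0\right)} = \sqrt{51 + 0} = \sqrt{51}$)
$\left(-10058 + 15948\right) + I{\left(-102 \right)} = \left(-10058 + 15948\right) + \sqrt{51} = 5890 + \sqrt{51}$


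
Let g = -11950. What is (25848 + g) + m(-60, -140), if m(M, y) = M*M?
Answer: 17498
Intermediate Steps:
m(M, y) = M²
(25848 + g) + m(-60, -140) = (25848 - 11950) + (-60)² = 13898 + 3600 = 17498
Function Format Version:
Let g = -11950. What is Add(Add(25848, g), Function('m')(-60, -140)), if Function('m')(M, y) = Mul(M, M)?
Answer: 17498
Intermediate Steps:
Function('m')(M, y) = Pow(M, 2)
Add(Add(25848, g), Function('m')(-60, -140)) = Add(Add(25848, -11950), Pow(-60, 2)) = Add(13898, 3600) = 17498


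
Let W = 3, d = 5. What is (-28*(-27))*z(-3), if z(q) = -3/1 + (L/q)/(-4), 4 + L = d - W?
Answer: -2394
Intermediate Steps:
L = -2 (L = -4 + (5 - 1*3) = -4 + (5 - 3) = -4 + 2 = -2)
z(q) = -3 + 1/(2*q) (z(q) = -3/1 - 2/q/(-4) = -3*1 - 2/q*(-¼) = -3 + 1/(2*q))
(-28*(-27))*z(-3) = (-28*(-27))*(-3 + (½)/(-3)) = 756*(-3 + (½)*(-⅓)) = 756*(-3 - ⅙) = 756*(-19/6) = -2394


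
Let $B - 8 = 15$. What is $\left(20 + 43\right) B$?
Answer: $1449$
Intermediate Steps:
$B = 23$ ($B = 8 + 15 = 23$)
$\left(20 + 43\right) B = \left(20 + 43\right) 23 = 63 \cdot 23 = 1449$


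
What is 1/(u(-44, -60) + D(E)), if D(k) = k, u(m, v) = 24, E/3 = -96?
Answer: -1/264 ≈ -0.0037879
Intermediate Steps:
E = -288 (E = 3*(-96) = -288)
1/(u(-44, -60) + D(E)) = 1/(24 - 288) = 1/(-264) = -1/264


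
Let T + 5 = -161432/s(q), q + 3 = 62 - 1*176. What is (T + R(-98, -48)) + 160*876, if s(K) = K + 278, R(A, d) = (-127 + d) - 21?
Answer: 22371967/161 ≈ 1.3896e+5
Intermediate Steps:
q = -117 (q = -3 + (62 - 1*176) = -3 + (62 - 176) = -3 - 114 = -117)
R(A, d) = -148 + d
s(K) = 278 + K
T = -162237/161 (T = -5 - 161432/(278 - 117) = -5 - 161432/161 = -162237/161 ≈ -1007.7)
(T + R(-98, -48)) + 160*876 = (-162237/161 + (-148 - 48)) + 160*876 = (-162237/161 - 196) + 140160 = -193793/161 + 140160 = 22371967/161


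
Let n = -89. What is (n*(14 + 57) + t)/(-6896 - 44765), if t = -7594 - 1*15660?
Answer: 29573/51661 ≈ 0.57244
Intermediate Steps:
t = -23254 (t = -7594 - 15660 = -23254)
(n*(14 + 57) + t)/(-6896 - 44765) = (-89*(14 + 57) - 23254)/(-6896 - 44765) = (-89*71 - 23254)/(-51661) = (-6319 - 23254)*(-1/51661) = -29573*(-1/51661) = 29573/51661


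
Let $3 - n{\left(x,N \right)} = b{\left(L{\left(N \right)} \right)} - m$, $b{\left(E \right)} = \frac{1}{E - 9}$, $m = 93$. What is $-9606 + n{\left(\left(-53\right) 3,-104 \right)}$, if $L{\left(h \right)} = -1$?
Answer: $- \frac{95099}{10} \approx -9509.9$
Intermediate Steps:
$b{\left(E \right)} = \frac{1}{-9 + E}$
$n{\left(x,N \right)} = \frac{961}{10}$ ($n{\left(x,N \right)} = 3 - \left(\frac{1}{-9 - 1} - 93\right) = 3 - \left(\frac{1}{-10} - 93\right) = 3 - \left(- \frac{1}{10} - 93\right) = 3 - - \frac{931}{10} = 3 + \frac{931}{10} = \frac{961}{10}$)
$-9606 + n{\left(\left(-53\right) 3,-104 \right)} = -9606 + \frac{961}{10} = - \frac{95099}{10}$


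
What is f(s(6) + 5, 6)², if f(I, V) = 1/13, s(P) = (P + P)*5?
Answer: 1/169 ≈ 0.0059172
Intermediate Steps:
s(P) = 10*P (s(P) = (2*P)*5 = 10*P)
f(I, V) = 1/13
f(s(6) + 5, 6)² = (1/13)² = 1/169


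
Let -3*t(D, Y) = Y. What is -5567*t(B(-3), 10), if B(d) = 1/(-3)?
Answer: 55670/3 ≈ 18557.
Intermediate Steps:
B(d) = -⅓
t(D, Y) = -Y/3
-5567*t(B(-3), 10) = -(-5567)*10/3 = -5567*(-10/3) = 55670/3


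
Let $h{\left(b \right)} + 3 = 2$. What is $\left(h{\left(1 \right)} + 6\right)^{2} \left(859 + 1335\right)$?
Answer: $54850$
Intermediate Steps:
$h{\left(b \right)} = -1$ ($h{\left(b \right)} = -3 + 2 = -1$)
$\left(h{\left(1 \right)} + 6\right)^{2} \left(859 + 1335\right) = \left(-1 + 6\right)^{2} \left(859 + 1335\right) = 5^{2} \cdot 2194 = 25 \cdot 2194 = 54850$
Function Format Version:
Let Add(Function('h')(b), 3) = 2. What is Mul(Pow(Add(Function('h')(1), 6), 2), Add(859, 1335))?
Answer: 54850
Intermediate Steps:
Function('h')(b) = -1 (Function('h')(b) = Add(-3, 2) = -1)
Mul(Pow(Add(Function('h')(1), 6), 2), Add(859, 1335)) = Mul(Pow(Add(-1, 6), 2), Add(859, 1335)) = Mul(Pow(5, 2), 2194) = Mul(25, 2194) = 54850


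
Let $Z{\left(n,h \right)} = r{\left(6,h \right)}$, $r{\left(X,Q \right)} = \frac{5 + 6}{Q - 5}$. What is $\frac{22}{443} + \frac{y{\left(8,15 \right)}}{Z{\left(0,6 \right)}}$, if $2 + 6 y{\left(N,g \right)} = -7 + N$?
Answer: $\frac{1009}{29238} \approx 0.03451$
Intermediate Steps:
$y{\left(N,g \right)} = - \frac{3}{2} + \frac{N}{6}$ ($y{\left(N,g \right)} = - \frac{1}{3} + \frac{-7 + N}{6} = - \frac{1}{3} + \left(- \frac{7}{6} + \frac{N}{6}\right) = - \frac{3}{2} + \frac{N}{6}$)
$r{\left(X,Q \right)} = \frac{11}{-5 + Q}$
$Z{\left(n,h \right)} = \frac{11}{-5 + h}$
$\frac{22}{443} + \frac{y{\left(8,15 \right)}}{Z{\left(0,6 \right)}} = \frac{22}{443} + \frac{- \frac{3}{2} + \frac{1}{6} \cdot 8}{11 \frac{1}{-5 + 6}} = 22 \cdot \frac{1}{443} + \frac{- \frac{3}{2} + \frac{4}{3}}{11 \cdot 1^{-1}} = \frac{22}{443} - \frac{1}{6 \cdot 11 \cdot 1} = \frac{22}{443} - \frac{1}{6 \cdot 11} = \frac{22}{443} - \frac{1}{66} = \frac{1009}{29238}$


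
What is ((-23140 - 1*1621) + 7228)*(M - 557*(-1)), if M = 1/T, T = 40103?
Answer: -391641143276/40103 ≈ -9.7659e+6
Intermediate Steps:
M = 1/40103 ≈ 2.4936e-5
((-23140 - 1*1621) + 7228)*(M - 557*(-1)) = ((-23140 - 1*1621) + 7228)*(1/40103 - 557*(-1)) = ((-23140 - 1621) + 7228)*(1/40103 + 557) = (-24761 + 7228)*(22337372/40103) = -17533*22337372/40103 = -391641143276/40103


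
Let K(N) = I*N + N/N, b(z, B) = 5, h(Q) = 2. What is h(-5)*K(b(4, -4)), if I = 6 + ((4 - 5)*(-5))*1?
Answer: 112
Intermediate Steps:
I = 11 (I = 6 - 1*(-5)*1 = 6 + 5*1 = 6 + 5 = 11)
K(N) = 1 + 11*N (K(N) = 11*N + N/N = 11*N + 1 = 1 + 11*N)
h(-5)*K(b(4, -4)) = 2*(1 + 11*5) = 2*(1 + 55) = 2*56 = 112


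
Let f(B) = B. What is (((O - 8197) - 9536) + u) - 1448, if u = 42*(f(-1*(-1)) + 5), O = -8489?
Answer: -27418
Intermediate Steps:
u = 252 (u = 42*(-1*(-1) + 5) = 42*(1 + 5) = 42*6 = 252)
(((O - 8197) - 9536) + u) - 1448 = (((-8489 - 8197) - 9536) + 252) - 1448 = ((-16686 - 9536) + 252) - 1448 = (-26222 + 252) - 1448 = -25970 - 1448 = -27418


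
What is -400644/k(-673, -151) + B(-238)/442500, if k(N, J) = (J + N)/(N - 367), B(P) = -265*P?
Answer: -2304703960379/4557750 ≈ -5.0567e+5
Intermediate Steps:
k(N, J) = (J + N)/(-367 + N)
-400644/k(-673, -151) + B(-238)/442500 = -400644*(-367 - 673)/(-151 - 673) - 265*(-238)/442500 = -400644/(-824/(-1040)) + 63070*(1/442500) = -400644/((-1/1040*(-824))) + 6307/44250 = -400644/103/130 + 6307/44250 = -400644*130/103 + 6307/44250 = -52083720/103 + 6307/44250 = -2304703960379/4557750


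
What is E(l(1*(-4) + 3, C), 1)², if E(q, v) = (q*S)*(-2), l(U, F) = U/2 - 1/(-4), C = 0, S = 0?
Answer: 0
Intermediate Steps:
l(U, F) = ¼ + U/2 (l(U, F) = U*(½) - 1*(-¼) = U/2 + ¼ = ¼ + U/2)
E(q, v) = 0 (E(q, v) = (q*0)*(-2) = 0*(-2) = 0)
E(l(1*(-4) + 3, C), 1)² = 0² = 0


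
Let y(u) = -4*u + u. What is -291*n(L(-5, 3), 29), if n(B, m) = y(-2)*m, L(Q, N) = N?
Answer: -50634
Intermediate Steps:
y(u) = -3*u
n(B, m) = 6*m (n(B, m) = (-3*(-2))*m = 6*m)
-291*n(L(-5, 3), 29) = -1746*29 = -291*174 = -50634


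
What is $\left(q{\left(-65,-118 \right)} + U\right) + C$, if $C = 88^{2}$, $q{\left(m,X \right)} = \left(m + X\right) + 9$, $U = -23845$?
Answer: $-16275$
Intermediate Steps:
$q{\left(m,X \right)} = 9 + X + m$ ($q{\left(m,X \right)} = \left(X + m\right) + 9 = 9 + X + m$)
$C = 7744$
$\left(q{\left(-65,-118 \right)} + U\right) + C = \left(\left(9 - 118 - 65\right) - 23845\right) + 7744 = \left(-174 - 23845\right) + 7744 = -24019 + 7744 = -16275$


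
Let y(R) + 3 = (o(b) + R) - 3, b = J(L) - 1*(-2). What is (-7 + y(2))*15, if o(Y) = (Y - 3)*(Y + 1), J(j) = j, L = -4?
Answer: -90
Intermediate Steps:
b = -2 (b = -4 - 1*(-2) = -4 + 2 = -2)
o(Y) = (1 + Y)*(-3 + Y) (o(Y) = (-3 + Y)*(1 + Y) = (1 + Y)*(-3 + Y))
y(R) = -1 + R (y(R) = -3 + (((-3 + (-2)**2 - 2*(-2)) + R) - 3) = -3 + (((-3 + 4 + 4) + R) - 3) = -3 + ((5 + R) - 3) = -3 + (2 + R) = -1 + R)
(-7 + y(2))*15 = (-7 + (-1 + 2))*15 = (-7 + 1)*15 = -6*15 = -90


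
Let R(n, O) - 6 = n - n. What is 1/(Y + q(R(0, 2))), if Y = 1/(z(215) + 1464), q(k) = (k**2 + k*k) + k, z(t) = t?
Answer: 1679/130963 ≈ 0.012820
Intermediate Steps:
R(n, O) = 6 (R(n, O) = 6 + (n - n) = 6 + 0 = 6)
q(k) = k + 2*k**2 (q(k) = (k**2 + k**2) + k = 2*k**2 + k = k + 2*k**2)
Y = 1/1679 (Y = 1/(215 + 1464) = 1/1679 ≈ 0.00059559)
1/(Y + q(R(0, 2))) = 1/(1/1679 + 6*(1 + 2*6)) = 1/(1/1679 + 6*(1 + 12)) = 1/(1/1679 + 6*13) = 1/(1/1679 + 78) = 1/(130963/1679) = 1679/130963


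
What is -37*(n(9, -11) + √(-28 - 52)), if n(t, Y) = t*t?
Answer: -2997 - 148*I*√5 ≈ -2997.0 - 330.94*I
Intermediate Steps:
n(t, Y) = t²
-37*(n(9, -11) + √(-28 - 52)) = -37*(9² + √(-28 - 52)) = -37*(81 + √(-80)) = -37*(81 + 4*I*√5) = -2997 - 148*I*√5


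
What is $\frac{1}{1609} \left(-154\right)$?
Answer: $- \frac{154}{1609} \approx -0.095712$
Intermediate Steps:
$\frac{1}{1609} \left(-154\right) = - \frac{154}{1609}$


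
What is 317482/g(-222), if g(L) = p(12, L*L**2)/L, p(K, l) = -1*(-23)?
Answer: -70481004/23 ≈ -3.0644e+6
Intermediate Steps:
p(K, l) = 23
g(L) = 23/L
317482/g(-222) = 317482/((23/(-222))) = 317482/((23*(-1/222))) = 317482/(-23/222) = 317482*(-222/23) = -70481004/23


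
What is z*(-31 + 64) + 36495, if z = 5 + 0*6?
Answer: 36660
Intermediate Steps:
z = 5 (z = 5 + 0 = 5)
z*(-31 + 64) + 36495 = 5*(-31 + 64) + 36495 = 5*33 + 36495 = 165 + 36495 = 36660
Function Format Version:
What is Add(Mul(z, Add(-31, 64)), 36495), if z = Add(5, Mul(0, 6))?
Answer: 36660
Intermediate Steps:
z = 5 (z = Add(5, 0) = 5)
Add(Mul(z, Add(-31, 64)), 36495) = Add(Mul(5, Add(-31, 64)), 36495) = Add(Mul(5, 33), 36495) = Add(165, 36495) = 36660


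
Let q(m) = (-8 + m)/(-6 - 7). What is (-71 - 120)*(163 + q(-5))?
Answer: -31324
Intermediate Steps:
q(m) = 8/13 - m/13 (q(m) = (-8 + m)/(-13) = (-8 + m)*(-1/13) = 8/13 - m/13)
(-71 - 120)*(163 + q(-5)) = (-71 - 120)*(163 + (8/13 - 1/13*(-5))) = -191*(163 + (8/13 + 5/13)) = -191*(163 + 1) = -191*164 = -31324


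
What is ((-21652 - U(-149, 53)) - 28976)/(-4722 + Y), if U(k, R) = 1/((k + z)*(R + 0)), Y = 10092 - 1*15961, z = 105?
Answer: 118064495/24698212 ≈ 4.7803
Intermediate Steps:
Y = -5869 (Y = 10092 - 15961 = -5869)
U(k, R) = 1/(R*(105 + k)) (U(k, R) = 1/((k + 105)*(R + 0)) = 1/((105 + k)*R) = 1/(R*(105 + k)))
((-21652 - U(-149, 53)) - 28976)/(-4722 + Y) = ((-21652 - 1/(53*(105 - 149))) - 28976)/(-4722 - 5869) = ((-21652 - 1/(53*(-44))) - 28976)/(-10591) = ((-21652 - (-1)/(53*44)) - 28976)*(-1/10591) = ((-21652 - 1*(-1/2332)) - 28976)*(-1/10591) = ((-21652 + 1/2332) - 28976)*(-1/10591) = (-50492463/2332 - 28976)*(-1/10591) = -118064495/2332*(-1/10591) = 118064495/24698212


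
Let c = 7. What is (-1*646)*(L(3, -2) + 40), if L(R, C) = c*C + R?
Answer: -18734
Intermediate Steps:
L(R, C) = R + 7*C (L(R, C) = 7*C + R = R + 7*C)
(-1*646)*(L(3, -2) + 40) = (-1*646)*((3 + 7*(-2)) + 40) = -646*((3 - 14) + 40) = -646*(-11 + 40) = -646*29 = -18734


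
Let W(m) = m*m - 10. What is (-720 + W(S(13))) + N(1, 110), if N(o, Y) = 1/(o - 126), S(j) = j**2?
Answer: 3478874/125 ≈ 27831.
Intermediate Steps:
N(o, Y) = 1/(-126 + o)
W(m) = -10 + m**2 (W(m) = m**2 - 10 = -10 + m**2)
(-720 + W(S(13))) + N(1, 110) = (-720 + (-10 + (13**2)**2)) + 1/(-126 + 1) = (-720 + (-10 + 169**2)) + 1/(-125) = (-720 + (-10 + 28561)) - 1/125 = (-720 + 28551) - 1/125 = 27831 - 1/125 = 3478874/125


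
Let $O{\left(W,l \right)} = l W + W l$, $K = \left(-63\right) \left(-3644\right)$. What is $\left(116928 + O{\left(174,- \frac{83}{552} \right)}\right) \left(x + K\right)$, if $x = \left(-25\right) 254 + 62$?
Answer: $26096467974$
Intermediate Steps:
$K = 229572$
$x = -6288$ ($x = -6350 + 62 = -6288$)
$O{\left(W,l \right)} = 2 W l$ ($O{\left(W,l \right)} = W l + W l = 2 W l$)
$\left(116928 + O{\left(174,- \frac{83}{552} \right)}\right) \left(x + K\right) = \left(116928 + 2 \cdot 174 \left(- \frac{83}{552}\right)\right) \left(-6288 + 229572\right) = \left(116928 + 2 \cdot 174 \left(\left(-83\right) \frac{1}{552}\right)\right) 223284 = \left(116928 + 2 \cdot 174 \left(- \frac{83}{552}\right)\right) 223284 = \left(116928 - \frac{2407}{46}\right) 223284 = \frac{5376281}{46} \cdot 223284 = 26096467974$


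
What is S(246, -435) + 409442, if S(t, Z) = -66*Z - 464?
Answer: 437688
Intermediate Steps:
S(t, Z) = -464 - 66*Z
S(246, -435) + 409442 = (-464 - 66*(-435)) + 409442 = (-464 + 28710) + 409442 = 28246 + 409442 = 437688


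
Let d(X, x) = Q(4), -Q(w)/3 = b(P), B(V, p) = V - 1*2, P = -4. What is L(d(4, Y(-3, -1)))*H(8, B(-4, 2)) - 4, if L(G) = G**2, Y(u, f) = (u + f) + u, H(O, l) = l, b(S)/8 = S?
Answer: -55300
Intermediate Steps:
B(V, p) = -2 + V (B(V, p) = V - 2 = -2 + V)
b(S) = 8*S
Q(w) = 96 (Q(w) = -24*(-4) = -3*(-32) = 96)
Y(u, f) = f + 2*u (Y(u, f) = (f + u) + u = f + 2*u)
d(X, x) = 96
L(d(4, Y(-3, -1)))*H(8, B(-4, 2)) - 4 = 96**2*(-2 - 4) - 4 = 9216*(-6) - 4 = -55296 - 4 = -55300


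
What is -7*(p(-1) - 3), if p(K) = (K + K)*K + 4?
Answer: -21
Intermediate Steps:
p(K) = 4 + 2*K² (p(K) = (2*K)*K + 4 = 2*K² + 4 = 4 + 2*K²)
-7*(p(-1) - 3) = -7*((4 + 2*(-1)²) - 3) = -7*((4 + 2*1) - 3) = -7*((4 + 2) - 3) = -7*(6 - 3) = -7*3 = -21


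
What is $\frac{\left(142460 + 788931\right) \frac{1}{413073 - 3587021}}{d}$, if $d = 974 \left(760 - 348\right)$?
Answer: $- \frac{931391}{1273667245024} \approx -7.3127 \cdot 10^{-7}$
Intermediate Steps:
$d = 401288$ ($d = 974 \cdot 412 = 401288$)
$\frac{\left(142460 + 788931\right) \frac{1}{413073 - 3587021}}{d} = \frac{\left(142460 + 788931\right) \frac{1}{413073 - 3587021}}{401288} = \frac{931391}{-3173948} \cdot \frac{1}{401288} = 931391 \left(- \frac{1}{3173948}\right) \frac{1}{401288} = \left(- \frac{931391}{3173948}\right) \frac{1}{401288} = - \frac{931391}{1273667245024}$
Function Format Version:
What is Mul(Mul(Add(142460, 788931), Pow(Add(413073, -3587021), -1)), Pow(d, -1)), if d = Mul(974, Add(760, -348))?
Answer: Rational(-931391, 1273667245024) ≈ -7.3127e-7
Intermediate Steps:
d = 401288 (d = Mul(974, 412) = 401288)
Mul(Mul(Add(142460, 788931), Pow(Add(413073, -3587021), -1)), Pow(d, -1)) = Mul(Mul(Add(142460, 788931), Pow(Add(413073, -3587021), -1)), Pow(401288, -1)) = Mul(Mul(931391, Pow(-3173948, -1)), Rational(1, 401288)) = Mul(Mul(931391, Rational(-1, 3173948)), Rational(1, 401288)) = Mul(Rational(-931391, 3173948), Rational(1, 401288)) = Rational(-931391, 1273667245024)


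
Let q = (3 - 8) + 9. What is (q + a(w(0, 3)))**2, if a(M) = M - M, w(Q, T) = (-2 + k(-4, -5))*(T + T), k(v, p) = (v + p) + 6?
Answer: 16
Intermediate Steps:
k(v, p) = 6 + p + v (k(v, p) = (p + v) + 6 = 6 + p + v)
w(Q, T) = -10*T (w(Q, T) = (-2 + (6 - 5 - 4))*(T + T) = (-2 - 3)*(2*T) = -10*T)
a(M) = 0
q = 4 (q = -5 + 9 = 4)
(q + a(w(0, 3)))**2 = (4 + 0)**2 = 4**2 = 16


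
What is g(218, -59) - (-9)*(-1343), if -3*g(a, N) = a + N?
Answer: -12140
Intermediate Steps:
g(a, N) = -N/3 - a/3 (g(a, N) = -(a + N)/3 = -(N + a)/3 = -N/3 - a/3)
g(218, -59) - (-9)*(-1343) = (-1/3*(-59) - 1/3*218) - (-9)*(-1343) = (59/3 - 218/3) - 1*12087 = -53 - 12087 = -12140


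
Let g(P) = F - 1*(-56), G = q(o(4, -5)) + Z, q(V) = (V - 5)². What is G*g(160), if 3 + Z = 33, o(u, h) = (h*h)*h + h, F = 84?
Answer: 2555700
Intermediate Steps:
o(u, h) = h + h³ (o(u, h) = h²*h + h = h³ + h = h + h³)
Z = 30 (Z = -3 + 33 = 30)
q(V) = (-5 + V)²
G = 18255 (G = (-5 + (-5 + (-5)³))² + 30 = (-5 + (-5 - 125))² + 30 = (-5 - 130)² + 30 = (-135)² + 30 = 18225 + 30 = 18255)
g(P) = 140 (g(P) = 84 - 1*(-56) = 84 + 56 = 140)
G*g(160) = 18255*140 = 2555700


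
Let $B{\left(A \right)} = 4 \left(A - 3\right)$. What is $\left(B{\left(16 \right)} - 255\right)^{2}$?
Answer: $41209$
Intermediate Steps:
$B{\left(A \right)} = -12 + 4 A$ ($B{\left(A \right)} = 4 \left(-3 + A\right) = -12 + 4 A$)
$\left(B{\left(16 \right)} - 255\right)^{2} = \left(\left(-12 + 4 \cdot 16\right) - 255\right)^{2} = \left(\left(-12 + 64\right) - 255\right)^{2} = \left(52 - 255\right)^{2} = \left(-203\right)^{2} = 41209$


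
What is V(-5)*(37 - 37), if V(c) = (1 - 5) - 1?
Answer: 0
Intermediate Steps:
V(c) = -5 (V(c) = -4 - 1 = -5)
V(-5)*(37 - 37) = -5*(37 - 37) = -5*0 = 0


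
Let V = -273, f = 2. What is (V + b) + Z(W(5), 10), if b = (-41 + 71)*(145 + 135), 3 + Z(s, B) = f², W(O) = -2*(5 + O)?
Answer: 8128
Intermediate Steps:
W(O) = -10 - 2*O
Z(s, B) = 1 (Z(s, B) = -3 + 2² = -3 + 4 = 1)
b = 8400 (b = 30*280 = 8400)
(V + b) + Z(W(5), 10) = (-273 + 8400) + 1 = 8127 + 1 = 8128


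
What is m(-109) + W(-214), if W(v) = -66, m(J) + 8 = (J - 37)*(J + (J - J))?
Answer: 15840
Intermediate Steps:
m(J) = -8 + J*(-37 + J) (m(J) = -8 + (J - 37)*(J + (J - J)) = -8 + (-37 + J)*(J + 0) = -8 + (-37 + J)*J = -8 + J*(-37 + J))
m(-109) + W(-214) = (-8 + (-109)**2 - 37*(-109)) - 66 = (-8 + 11881 + 4033) - 66 = 15906 - 66 = 15840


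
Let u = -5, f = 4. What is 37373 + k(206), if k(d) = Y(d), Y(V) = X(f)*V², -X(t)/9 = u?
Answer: 1946993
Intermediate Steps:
X(t) = 45 (X(t) = -9*(-5) = 45)
Y(V) = 45*V²
k(d) = 45*d²
37373 + k(206) = 37373 + 45*206² = 37373 + 45*42436 = 37373 + 1909620 = 1946993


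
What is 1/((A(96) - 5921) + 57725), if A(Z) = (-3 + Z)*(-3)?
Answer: 1/51525 ≈ 1.9408e-5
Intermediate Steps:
A(Z) = 9 - 3*Z
1/((A(96) - 5921) + 57725) = 1/(((9 - 3*96) - 5921) + 57725) = 1/(((9 - 288) - 5921) + 57725) = 1/((-279 - 5921) + 57725) = 1/(-6200 + 57725) = 1/51525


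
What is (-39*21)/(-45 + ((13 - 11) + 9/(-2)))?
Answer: 1638/95 ≈ 17.242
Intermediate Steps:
(-39*21)/(-45 + ((13 - 11) + 9/(-2))) = -819/(-45 + (2 + 9*(-1/2))) = -819/(-45 + (2 - 9/2)) = -819/(-45 - 5/2) = -819/(-95/2) = -819*(-2/95) = 1638/95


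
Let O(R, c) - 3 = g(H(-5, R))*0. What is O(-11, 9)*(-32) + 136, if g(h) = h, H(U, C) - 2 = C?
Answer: 40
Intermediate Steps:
H(U, C) = 2 + C
O(R, c) = 3 (O(R, c) = 3 + (2 + R)*0 = 3 + 0 = 3)
O(-11, 9)*(-32) + 136 = 3*(-32) + 136 = -96 + 136 = 40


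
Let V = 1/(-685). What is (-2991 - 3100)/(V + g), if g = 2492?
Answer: -4172335/1707019 ≈ -2.4442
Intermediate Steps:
V = -1/685 ≈ -0.0014599
(-2991 - 3100)/(V + g) = (-2991 - 3100)/(-1/685 + 2492) = -6091/1707019/685 = -6091*685/1707019 = -4172335/1707019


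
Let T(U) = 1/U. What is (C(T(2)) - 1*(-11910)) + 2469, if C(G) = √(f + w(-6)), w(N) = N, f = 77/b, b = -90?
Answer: 14379 + I*√6170/30 ≈ 14379.0 + 2.6183*I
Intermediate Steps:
f = -77/90 (f = 77/(-90) = 77*(-1/90) = -77/90 ≈ -0.85556)
C(G) = I*√6170/30 (C(G) = √(-77/90 - 6) = √(-617/90) = I*√6170/30)
(C(T(2)) - 1*(-11910)) + 2469 = (I*√6170/30 - 1*(-11910)) + 2469 = (I*√6170/30 + 11910) + 2469 = (11910 + I*√6170/30) + 2469 = 14379 + I*√6170/30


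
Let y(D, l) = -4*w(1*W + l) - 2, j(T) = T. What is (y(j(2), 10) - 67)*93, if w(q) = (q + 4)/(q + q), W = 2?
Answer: -6665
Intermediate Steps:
w(q) = (4 + q)/(2*q) (w(q) = (4 + q)/((2*q)) = (4 + q)*(1/(2*q)) = (4 + q)/(2*q))
y(D, l) = -2 - 2*(6 + l)/(2 + l) (y(D, l) = -2*(4 + (1*2 + l))/(1*2 + l) - 2 = -2*(4 + (2 + l))/(2 + l) - 2 = -2*(6 + l)/(2 + l) - 2 = -2 - 2*(6 + l)/(2 + l))
(y(j(2), 10) - 67)*93 = (4*(-4 - 1*10)/(2 + 10) - 67)*93 = (4*(-4 - 10)/12 - 67)*93 = (4*(1/12)*(-14) - 67)*93 = (-14/3 - 67)*93 = -215/3*93 = -6665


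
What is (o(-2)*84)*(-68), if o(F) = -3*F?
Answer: -34272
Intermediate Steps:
(o(-2)*84)*(-68) = (-3*(-2)*84)*(-68) = (6*84)*(-68) = 504*(-68) = -34272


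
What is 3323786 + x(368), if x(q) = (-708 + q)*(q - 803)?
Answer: 3471686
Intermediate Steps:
x(q) = (-803 + q)*(-708 + q) (x(q) = (-708 + q)*(-803 + q) = (-803 + q)*(-708 + q))
3323786 + x(368) = 3323786 + (568524 + 368² - 1511*368) = 3323786 + (568524 + 135424 - 556048) = 3323786 + 147900 = 3471686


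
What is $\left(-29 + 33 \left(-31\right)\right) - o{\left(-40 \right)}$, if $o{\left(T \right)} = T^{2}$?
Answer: $-2652$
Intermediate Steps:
$\left(-29 + 33 \left(-31\right)\right) - o{\left(-40 \right)} = \left(-29 + 33 \left(-31\right)\right) - \left(-40\right)^{2} = \left(-29 - 1023\right) - 1600 = -1052 - 1600 = -2652$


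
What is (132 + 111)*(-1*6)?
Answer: -1458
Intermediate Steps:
(132 + 111)*(-1*6) = 243*(-6) = -1458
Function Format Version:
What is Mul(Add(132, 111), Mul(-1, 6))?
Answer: -1458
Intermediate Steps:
Mul(Add(132, 111), Mul(-1, 6)) = Mul(243, -6) = -1458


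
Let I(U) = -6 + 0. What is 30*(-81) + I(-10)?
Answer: -2436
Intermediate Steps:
I(U) = -6
30*(-81) + I(-10) = 30*(-81) - 6 = -2430 - 6 = -2436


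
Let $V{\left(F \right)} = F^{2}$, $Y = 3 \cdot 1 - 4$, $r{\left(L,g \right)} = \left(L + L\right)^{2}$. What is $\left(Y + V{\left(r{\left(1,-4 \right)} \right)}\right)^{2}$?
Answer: $225$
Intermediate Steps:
$r{\left(L,g \right)} = 4 L^{2}$ ($r{\left(L,g \right)} = \left(2 L\right)^{2} = 4 L^{2}$)
$Y = -1$ ($Y = 3 - 4 = -1$)
$\left(Y + V{\left(r{\left(1,-4 \right)} \right)}\right)^{2} = \left(-1 + \left(4 \cdot 1^{2}\right)^{2}\right)^{2} = \left(-1 + \left(4 \cdot 1\right)^{2}\right)^{2} = \left(-1 + 4^{2}\right)^{2} = \left(-1 + 16\right)^{2} = 15^{2} = 225$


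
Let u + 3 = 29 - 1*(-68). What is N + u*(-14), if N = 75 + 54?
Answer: -1187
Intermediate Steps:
N = 129
u = 94 (u = -3 + (29 - 1*(-68)) = -3 + (29 + 68) = -3 + 97 = 94)
N + u*(-14) = 129 + 94*(-14) = 129 - 1316 = -1187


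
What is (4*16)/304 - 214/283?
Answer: -2934/5377 ≈ -0.54566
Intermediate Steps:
(4*16)/304 - 214/283 = 64*(1/304) - 214*1/283 = 4/19 - 214/283 = -2934/5377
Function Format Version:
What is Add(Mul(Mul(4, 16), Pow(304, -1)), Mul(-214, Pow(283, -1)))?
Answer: Rational(-2934, 5377) ≈ -0.54566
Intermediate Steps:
Add(Mul(Mul(4, 16), Pow(304, -1)), Mul(-214, Pow(283, -1))) = Add(Mul(64, Rational(1, 304)), Mul(-214, Rational(1, 283))) = Add(Rational(4, 19), Rational(-214, 283)) = Rational(-2934, 5377)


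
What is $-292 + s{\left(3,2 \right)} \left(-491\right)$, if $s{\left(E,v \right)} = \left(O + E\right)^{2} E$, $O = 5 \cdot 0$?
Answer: $-13549$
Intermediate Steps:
$O = 0$
$s{\left(E,v \right)} = E^{3}$ ($s{\left(E,v \right)} = \left(0 + E\right)^{2} E = E^{2} E = E^{3}$)
$-292 + s{\left(3,2 \right)} \left(-491\right) = -292 + 3^{3} \left(-491\right) = -292 + 27 \left(-491\right) = -292 - 13257 = -13549$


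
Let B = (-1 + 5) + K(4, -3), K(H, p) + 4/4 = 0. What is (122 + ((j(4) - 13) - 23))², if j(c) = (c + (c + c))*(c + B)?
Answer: 28900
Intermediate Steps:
K(H, p) = -1 (K(H, p) = -1 + 0 = -1)
B = 3 (B = (-1 + 5) - 1 = 4 - 1 = 3)
j(c) = 3*c*(3 + c) (j(c) = (c + (c + c))*(c + 3) = (c + 2*c)*(3 + c) = (3*c)*(3 + c) = 3*c*(3 + c))
(122 + ((j(4) - 13) - 23))² = (122 + ((3*4*(3 + 4) - 13) - 23))² = (122 + ((3*4*7 - 13) - 23))² = (122 + ((84 - 13) - 23))² = (122 + (71 - 23))² = (122 + 48)² = 170² = 28900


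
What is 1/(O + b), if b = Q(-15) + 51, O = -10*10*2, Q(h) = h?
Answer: -1/164 ≈ -0.0060976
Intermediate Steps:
O = -200 (O = -100*2 = -200)
b = 36 (b = -15 + 51 = 36)
1/(O + b) = 1/(-200 + 36) = 1/(-164) = -1/164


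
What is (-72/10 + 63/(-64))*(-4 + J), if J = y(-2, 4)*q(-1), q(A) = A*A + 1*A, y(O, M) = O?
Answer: 2619/80 ≈ 32.737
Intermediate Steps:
q(A) = A + A**2 (q(A) = A**2 + A = A + A**2)
J = 0 (J = -(-2)*(1 - 1) = -(-2)*0 = -2*0 = 0)
(-72/10 + 63/(-64))*(-4 + J) = (-72/10 + 63/(-64))*(-4 + 0) = (-72*1/10 + 63*(-1/64))*(-4) = (-36/5 - 63/64)*(-4) = -2619/320*(-4) = 2619/80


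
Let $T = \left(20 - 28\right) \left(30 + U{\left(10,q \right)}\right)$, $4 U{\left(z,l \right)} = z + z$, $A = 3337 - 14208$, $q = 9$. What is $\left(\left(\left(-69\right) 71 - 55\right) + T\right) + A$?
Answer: $-16105$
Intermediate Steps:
$A = -10871$
$U{\left(z,l \right)} = \frac{z}{2}$ ($U{\left(z,l \right)} = \frac{z + z}{4} = \frac{2 z}{4} = \frac{z}{2}$)
$T = -280$ ($T = \left(20 - 28\right) \left(30 + \frac{1}{2} \cdot 10\right) = - 8 \left(30 + 5\right) = \left(-8\right) 35 = -280$)
$\left(\left(\left(-69\right) 71 - 55\right) + T\right) + A = \left(\left(\left(-69\right) 71 - 55\right) - 280\right) - 10871 = \left(\left(-4899 - 55\right) - 280\right) - 10871 = \left(-4954 - 280\right) - 10871 = -5234 - 10871 = -16105$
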